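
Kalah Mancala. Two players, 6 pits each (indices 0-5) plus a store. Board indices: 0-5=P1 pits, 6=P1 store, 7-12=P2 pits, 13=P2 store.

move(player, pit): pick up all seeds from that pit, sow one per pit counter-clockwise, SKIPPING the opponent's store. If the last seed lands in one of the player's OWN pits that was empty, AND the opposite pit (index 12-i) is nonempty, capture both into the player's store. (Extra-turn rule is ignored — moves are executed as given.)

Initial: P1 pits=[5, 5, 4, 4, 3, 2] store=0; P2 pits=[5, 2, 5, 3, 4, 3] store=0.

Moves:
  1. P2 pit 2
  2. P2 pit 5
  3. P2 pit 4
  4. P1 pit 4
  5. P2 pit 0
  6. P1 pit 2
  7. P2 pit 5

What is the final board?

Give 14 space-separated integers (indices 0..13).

Move 1: P2 pit2 -> P1=[6,5,4,4,3,2](0) P2=[5,2,0,4,5,4](1)
Move 2: P2 pit5 -> P1=[7,6,5,4,3,2](0) P2=[5,2,0,4,5,0](2)
Move 3: P2 pit4 -> P1=[8,7,6,4,3,2](0) P2=[5,2,0,4,0,1](3)
Move 4: P1 pit4 -> P1=[8,7,6,4,0,3](1) P2=[6,2,0,4,0,1](3)
Move 5: P2 pit0 -> P1=[8,7,6,4,0,3](1) P2=[0,3,1,5,1,2](4)
Move 6: P1 pit2 -> P1=[8,7,0,5,1,4](2) P2=[1,4,1,5,1,2](4)
Move 7: P2 pit5 -> P1=[9,7,0,5,1,4](2) P2=[1,4,1,5,1,0](5)

Answer: 9 7 0 5 1 4 2 1 4 1 5 1 0 5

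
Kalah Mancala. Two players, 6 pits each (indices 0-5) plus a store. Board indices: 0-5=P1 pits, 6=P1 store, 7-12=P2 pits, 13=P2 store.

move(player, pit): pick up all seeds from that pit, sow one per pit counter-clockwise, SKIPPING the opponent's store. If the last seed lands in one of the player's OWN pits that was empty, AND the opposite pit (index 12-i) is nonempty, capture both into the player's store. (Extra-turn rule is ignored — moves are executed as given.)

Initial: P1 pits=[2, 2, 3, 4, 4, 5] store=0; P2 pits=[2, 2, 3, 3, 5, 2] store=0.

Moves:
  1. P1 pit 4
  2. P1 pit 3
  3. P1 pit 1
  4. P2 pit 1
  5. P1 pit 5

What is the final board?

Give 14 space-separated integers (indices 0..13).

Answer: 2 0 4 0 1 0 7 5 1 2 5 7 3 0

Derivation:
Move 1: P1 pit4 -> P1=[2,2,3,4,0,6](1) P2=[3,3,3,3,5,2](0)
Move 2: P1 pit3 -> P1=[2,2,3,0,1,7](2) P2=[4,3,3,3,5,2](0)
Move 3: P1 pit1 -> P1=[2,0,4,0,1,7](6) P2=[4,3,0,3,5,2](0)
Move 4: P2 pit1 -> P1=[2,0,4,0,1,7](6) P2=[4,0,1,4,6,2](0)
Move 5: P1 pit5 -> P1=[2,0,4,0,1,0](7) P2=[5,1,2,5,7,3](0)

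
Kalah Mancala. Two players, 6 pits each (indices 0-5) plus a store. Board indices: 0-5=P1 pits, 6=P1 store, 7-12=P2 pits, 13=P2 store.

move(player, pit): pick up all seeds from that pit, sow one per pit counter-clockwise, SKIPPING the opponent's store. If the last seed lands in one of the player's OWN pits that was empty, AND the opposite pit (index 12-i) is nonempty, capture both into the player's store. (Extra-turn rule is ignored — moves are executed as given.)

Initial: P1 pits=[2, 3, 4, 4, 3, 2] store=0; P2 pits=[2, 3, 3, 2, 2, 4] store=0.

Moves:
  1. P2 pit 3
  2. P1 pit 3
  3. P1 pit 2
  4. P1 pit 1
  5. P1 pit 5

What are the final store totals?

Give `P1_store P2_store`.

Move 1: P2 pit3 -> P1=[2,3,4,4,3,2](0) P2=[2,3,3,0,3,5](0)
Move 2: P1 pit3 -> P1=[2,3,4,0,4,3](1) P2=[3,3,3,0,3,5](0)
Move 3: P1 pit2 -> P1=[2,3,0,1,5,4](2) P2=[3,3,3,0,3,5](0)
Move 4: P1 pit1 -> P1=[2,0,1,2,6,4](2) P2=[3,3,3,0,3,5](0)
Move 5: P1 pit5 -> P1=[2,0,1,2,6,0](3) P2=[4,4,4,0,3,5](0)

Answer: 3 0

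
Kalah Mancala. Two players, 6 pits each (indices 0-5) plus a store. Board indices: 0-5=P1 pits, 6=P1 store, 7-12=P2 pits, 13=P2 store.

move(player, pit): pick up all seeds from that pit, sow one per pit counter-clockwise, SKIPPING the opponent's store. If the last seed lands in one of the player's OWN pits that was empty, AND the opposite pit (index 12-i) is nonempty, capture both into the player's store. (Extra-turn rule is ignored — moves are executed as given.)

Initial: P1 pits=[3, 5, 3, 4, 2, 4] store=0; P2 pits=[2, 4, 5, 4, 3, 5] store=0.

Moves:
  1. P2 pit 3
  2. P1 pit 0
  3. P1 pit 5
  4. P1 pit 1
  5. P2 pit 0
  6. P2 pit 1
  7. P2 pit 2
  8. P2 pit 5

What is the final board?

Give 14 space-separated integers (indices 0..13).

Move 1: P2 pit3 -> P1=[4,5,3,4,2,4](0) P2=[2,4,5,0,4,6](1)
Move 2: P1 pit0 -> P1=[0,6,4,5,3,4](0) P2=[2,4,5,0,4,6](1)
Move 3: P1 pit5 -> P1=[0,6,4,5,3,0](1) P2=[3,5,6,0,4,6](1)
Move 4: P1 pit1 -> P1=[0,0,5,6,4,1](2) P2=[4,5,6,0,4,6](1)
Move 5: P2 pit0 -> P1=[0,0,5,6,4,1](2) P2=[0,6,7,1,5,6](1)
Move 6: P2 pit1 -> P1=[1,0,5,6,4,1](2) P2=[0,0,8,2,6,7](2)
Move 7: P2 pit2 -> P1=[2,1,6,7,4,1](2) P2=[0,0,0,3,7,8](3)
Move 8: P2 pit5 -> P1=[3,2,7,8,5,0](2) P2=[0,0,0,3,7,0](7)

Answer: 3 2 7 8 5 0 2 0 0 0 3 7 0 7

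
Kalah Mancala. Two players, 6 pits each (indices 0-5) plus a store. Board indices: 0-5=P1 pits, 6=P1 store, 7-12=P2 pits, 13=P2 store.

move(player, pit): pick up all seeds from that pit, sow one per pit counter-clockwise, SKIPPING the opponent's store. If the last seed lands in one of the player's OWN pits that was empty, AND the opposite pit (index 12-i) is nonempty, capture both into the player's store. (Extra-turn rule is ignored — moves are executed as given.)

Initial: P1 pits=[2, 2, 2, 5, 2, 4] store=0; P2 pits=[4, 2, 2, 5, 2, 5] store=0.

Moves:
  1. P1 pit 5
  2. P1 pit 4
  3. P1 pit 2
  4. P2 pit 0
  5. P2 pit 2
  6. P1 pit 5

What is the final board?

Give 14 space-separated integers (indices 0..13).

Answer: 2 2 0 6 0 0 7 0 1 0 7 4 7 1

Derivation:
Move 1: P1 pit5 -> P1=[2,2,2,5,2,0](1) P2=[5,3,3,5,2,5](0)
Move 2: P1 pit4 -> P1=[2,2,2,5,0,1](2) P2=[5,3,3,5,2,5](0)
Move 3: P1 pit2 -> P1=[2,2,0,6,0,1](6) P2=[5,0,3,5,2,5](0)
Move 4: P2 pit0 -> P1=[2,2,0,6,0,1](6) P2=[0,1,4,6,3,6](0)
Move 5: P2 pit2 -> P1=[2,2,0,6,0,1](6) P2=[0,1,0,7,4,7](1)
Move 6: P1 pit5 -> P1=[2,2,0,6,0,0](7) P2=[0,1,0,7,4,7](1)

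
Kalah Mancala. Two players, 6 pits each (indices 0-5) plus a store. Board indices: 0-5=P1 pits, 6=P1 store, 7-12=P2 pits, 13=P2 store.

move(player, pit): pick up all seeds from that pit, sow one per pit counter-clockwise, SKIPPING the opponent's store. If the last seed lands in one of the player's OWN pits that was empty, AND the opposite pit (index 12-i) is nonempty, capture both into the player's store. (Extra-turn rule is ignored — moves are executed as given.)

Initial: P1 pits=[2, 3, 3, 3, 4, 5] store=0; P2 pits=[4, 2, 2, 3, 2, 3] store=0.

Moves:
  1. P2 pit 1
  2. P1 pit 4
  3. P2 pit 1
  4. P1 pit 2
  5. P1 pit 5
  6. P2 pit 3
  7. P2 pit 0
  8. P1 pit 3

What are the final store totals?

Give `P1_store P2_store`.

Answer: 3 2

Derivation:
Move 1: P2 pit1 -> P1=[2,3,3,3,4,5](0) P2=[4,0,3,4,2,3](0)
Move 2: P1 pit4 -> P1=[2,3,3,3,0,6](1) P2=[5,1,3,4,2,3](0)
Move 3: P2 pit1 -> P1=[2,3,3,3,0,6](1) P2=[5,0,4,4,2,3](0)
Move 4: P1 pit2 -> P1=[2,3,0,4,1,7](1) P2=[5,0,4,4,2,3](0)
Move 5: P1 pit5 -> P1=[2,3,0,4,1,0](2) P2=[6,1,5,5,3,4](0)
Move 6: P2 pit3 -> P1=[3,4,0,4,1,0](2) P2=[6,1,5,0,4,5](1)
Move 7: P2 pit0 -> P1=[3,4,0,4,1,0](2) P2=[0,2,6,1,5,6](2)
Move 8: P1 pit3 -> P1=[3,4,0,0,2,1](3) P2=[1,2,6,1,5,6](2)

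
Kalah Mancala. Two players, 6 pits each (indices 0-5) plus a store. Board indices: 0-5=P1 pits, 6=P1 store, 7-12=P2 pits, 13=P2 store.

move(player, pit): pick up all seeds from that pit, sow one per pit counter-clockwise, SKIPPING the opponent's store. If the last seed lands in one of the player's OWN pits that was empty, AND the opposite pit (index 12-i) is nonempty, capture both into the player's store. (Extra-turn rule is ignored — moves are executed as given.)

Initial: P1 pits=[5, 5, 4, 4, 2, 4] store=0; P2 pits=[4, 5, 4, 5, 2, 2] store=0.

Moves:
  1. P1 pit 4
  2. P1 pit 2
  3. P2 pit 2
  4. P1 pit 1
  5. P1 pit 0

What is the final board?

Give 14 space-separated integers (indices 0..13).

Move 1: P1 pit4 -> P1=[5,5,4,4,0,5](1) P2=[4,5,4,5,2,2](0)
Move 2: P1 pit2 -> P1=[5,5,0,5,1,6](2) P2=[4,5,4,5,2,2](0)
Move 3: P2 pit2 -> P1=[5,5,0,5,1,6](2) P2=[4,5,0,6,3,3](1)
Move 4: P1 pit1 -> P1=[5,0,1,6,2,7](3) P2=[4,5,0,6,3,3](1)
Move 5: P1 pit0 -> P1=[0,1,2,7,3,8](3) P2=[4,5,0,6,3,3](1)

Answer: 0 1 2 7 3 8 3 4 5 0 6 3 3 1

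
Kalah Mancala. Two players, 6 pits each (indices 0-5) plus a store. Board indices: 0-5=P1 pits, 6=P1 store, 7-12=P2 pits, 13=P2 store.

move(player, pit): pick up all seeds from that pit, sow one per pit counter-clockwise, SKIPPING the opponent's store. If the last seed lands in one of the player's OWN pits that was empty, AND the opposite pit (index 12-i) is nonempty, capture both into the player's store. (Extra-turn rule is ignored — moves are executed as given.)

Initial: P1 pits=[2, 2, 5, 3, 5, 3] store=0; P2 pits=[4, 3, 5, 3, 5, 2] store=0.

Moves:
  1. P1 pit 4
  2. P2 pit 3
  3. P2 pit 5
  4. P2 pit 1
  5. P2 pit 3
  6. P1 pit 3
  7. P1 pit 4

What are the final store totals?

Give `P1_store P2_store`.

Move 1: P1 pit4 -> P1=[2,2,5,3,0,4](1) P2=[5,4,6,3,5,2](0)
Move 2: P2 pit3 -> P1=[2,2,5,3,0,4](1) P2=[5,4,6,0,6,3](1)
Move 3: P2 pit5 -> P1=[3,3,5,3,0,4](1) P2=[5,4,6,0,6,0](2)
Move 4: P2 pit1 -> P1=[0,3,5,3,0,4](1) P2=[5,0,7,1,7,0](6)
Move 5: P2 pit3 -> P1=[0,3,5,3,0,4](1) P2=[5,0,7,0,8,0](6)
Move 6: P1 pit3 -> P1=[0,3,5,0,1,5](2) P2=[5,0,7,0,8,0](6)
Move 7: P1 pit4 -> P1=[0,3,5,0,0,6](2) P2=[5,0,7,0,8,0](6)

Answer: 2 6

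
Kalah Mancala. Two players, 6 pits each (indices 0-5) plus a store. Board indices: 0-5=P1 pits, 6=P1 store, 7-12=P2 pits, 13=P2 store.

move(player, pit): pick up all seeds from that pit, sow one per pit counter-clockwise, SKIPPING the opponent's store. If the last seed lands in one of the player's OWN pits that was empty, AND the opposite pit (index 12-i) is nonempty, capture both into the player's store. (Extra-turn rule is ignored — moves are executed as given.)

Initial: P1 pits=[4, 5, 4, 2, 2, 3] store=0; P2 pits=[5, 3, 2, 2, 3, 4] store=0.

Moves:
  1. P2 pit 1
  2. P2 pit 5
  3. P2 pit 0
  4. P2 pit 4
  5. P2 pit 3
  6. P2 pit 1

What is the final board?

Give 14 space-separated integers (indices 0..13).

Move 1: P2 pit1 -> P1=[4,5,4,2,2,3](0) P2=[5,0,3,3,4,4](0)
Move 2: P2 pit5 -> P1=[5,6,5,2,2,3](0) P2=[5,0,3,3,4,0](1)
Move 3: P2 pit0 -> P1=[0,6,5,2,2,3](0) P2=[0,1,4,4,5,0](7)
Move 4: P2 pit4 -> P1=[1,7,6,2,2,3](0) P2=[0,1,4,4,0,1](8)
Move 5: P2 pit3 -> P1=[2,7,6,2,2,3](0) P2=[0,1,4,0,1,2](9)
Move 6: P2 pit1 -> P1=[2,7,6,2,2,3](0) P2=[0,0,5,0,1,2](9)

Answer: 2 7 6 2 2 3 0 0 0 5 0 1 2 9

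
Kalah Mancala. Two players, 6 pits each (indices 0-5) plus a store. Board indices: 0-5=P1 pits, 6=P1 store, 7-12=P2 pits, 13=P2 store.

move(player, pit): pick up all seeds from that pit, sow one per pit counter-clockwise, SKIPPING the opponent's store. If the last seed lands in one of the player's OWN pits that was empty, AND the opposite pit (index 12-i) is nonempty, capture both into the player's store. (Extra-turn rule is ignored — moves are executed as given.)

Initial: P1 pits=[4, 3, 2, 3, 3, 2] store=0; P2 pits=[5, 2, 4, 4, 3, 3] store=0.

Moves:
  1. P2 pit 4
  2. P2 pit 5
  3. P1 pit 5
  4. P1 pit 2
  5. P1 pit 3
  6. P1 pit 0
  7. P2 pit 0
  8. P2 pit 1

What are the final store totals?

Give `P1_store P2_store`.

Answer: 10 8

Derivation:
Move 1: P2 pit4 -> P1=[5,3,2,3,3,2](0) P2=[5,2,4,4,0,4](1)
Move 2: P2 pit5 -> P1=[6,4,3,3,3,2](0) P2=[5,2,4,4,0,0](2)
Move 3: P1 pit5 -> P1=[6,4,3,3,3,0](1) P2=[6,2,4,4,0,0](2)
Move 4: P1 pit2 -> P1=[6,4,0,4,4,0](8) P2=[0,2,4,4,0,0](2)
Move 5: P1 pit3 -> P1=[6,4,0,0,5,1](9) P2=[1,2,4,4,0,0](2)
Move 6: P1 pit0 -> P1=[0,5,1,1,6,2](10) P2=[1,2,4,4,0,0](2)
Move 7: P2 pit0 -> P1=[0,5,1,1,6,2](10) P2=[0,3,4,4,0,0](2)
Move 8: P2 pit1 -> P1=[0,0,1,1,6,2](10) P2=[0,0,5,5,0,0](8)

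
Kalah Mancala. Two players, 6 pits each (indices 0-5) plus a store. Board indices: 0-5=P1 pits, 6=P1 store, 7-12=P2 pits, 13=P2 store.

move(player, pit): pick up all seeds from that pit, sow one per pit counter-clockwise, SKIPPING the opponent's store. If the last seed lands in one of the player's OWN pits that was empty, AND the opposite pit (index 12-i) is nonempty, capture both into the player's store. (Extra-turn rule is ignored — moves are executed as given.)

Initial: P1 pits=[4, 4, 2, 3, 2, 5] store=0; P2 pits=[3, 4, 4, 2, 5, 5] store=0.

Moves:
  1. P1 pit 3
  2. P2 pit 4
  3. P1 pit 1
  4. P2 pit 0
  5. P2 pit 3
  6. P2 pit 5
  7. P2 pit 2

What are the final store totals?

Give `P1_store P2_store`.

Move 1: P1 pit3 -> P1=[4,4,2,0,3,6](1) P2=[3,4,4,2,5,5](0)
Move 2: P2 pit4 -> P1=[5,5,3,0,3,6](1) P2=[3,4,4,2,0,6](1)
Move 3: P1 pit1 -> P1=[5,0,4,1,4,7](2) P2=[3,4,4,2,0,6](1)
Move 4: P2 pit0 -> P1=[5,0,4,1,4,7](2) P2=[0,5,5,3,0,6](1)
Move 5: P2 pit3 -> P1=[5,0,4,1,4,7](2) P2=[0,5,5,0,1,7](2)
Move 6: P2 pit5 -> P1=[6,1,5,2,5,8](2) P2=[0,5,5,0,1,0](3)
Move 7: P2 pit2 -> P1=[7,1,5,2,5,8](2) P2=[0,5,0,1,2,1](4)

Answer: 2 4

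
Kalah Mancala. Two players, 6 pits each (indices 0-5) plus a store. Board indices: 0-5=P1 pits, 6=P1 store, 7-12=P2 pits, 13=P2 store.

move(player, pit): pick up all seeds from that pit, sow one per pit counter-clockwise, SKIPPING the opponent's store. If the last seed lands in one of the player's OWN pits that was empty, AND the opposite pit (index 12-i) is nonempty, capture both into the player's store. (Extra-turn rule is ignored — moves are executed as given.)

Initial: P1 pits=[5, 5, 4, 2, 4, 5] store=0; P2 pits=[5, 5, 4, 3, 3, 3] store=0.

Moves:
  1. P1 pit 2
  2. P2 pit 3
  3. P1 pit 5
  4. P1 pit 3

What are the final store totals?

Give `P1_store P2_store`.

Answer: 3 1

Derivation:
Move 1: P1 pit2 -> P1=[5,5,0,3,5,6](1) P2=[5,5,4,3,3,3](0)
Move 2: P2 pit3 -> P1=[5,5,0,3,5,6](1) P2=[5,5,4,0,4,4](1)
Move 3: P1 pit5 -> P1=[5,5,0,3,5,0](2) P2=[6,6,5,1,5,4](1)
Move 4: P1 pit3 -> P1=[5,5,0,0,6,1](3) P2=[6,6,5,1,5,4](1)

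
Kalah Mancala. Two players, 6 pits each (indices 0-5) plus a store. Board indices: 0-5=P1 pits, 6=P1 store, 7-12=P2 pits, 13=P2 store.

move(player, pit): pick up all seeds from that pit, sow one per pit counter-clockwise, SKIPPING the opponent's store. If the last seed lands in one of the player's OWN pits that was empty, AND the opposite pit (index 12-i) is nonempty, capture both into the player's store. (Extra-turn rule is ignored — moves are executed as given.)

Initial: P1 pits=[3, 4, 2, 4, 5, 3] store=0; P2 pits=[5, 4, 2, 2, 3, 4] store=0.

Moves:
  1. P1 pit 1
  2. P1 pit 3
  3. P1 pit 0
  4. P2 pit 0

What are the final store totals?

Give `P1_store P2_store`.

Move 1: P1 pit1 -> P1=[3,0,3,5,6,4](0) P2=[5,4,2,2,3,4](0)
Move 2: P1 pit3 -> P1=[3,0,3,0,7,5](1) P2=[6,5,2,2,3,4](0)
Move 3: P1 pit0 -> P1=[0,1,4,0,7,5](4) P2=[6,5,0,2,3,4](0)
Move 4: P2 pit0 -> P1=[0,1,4,0,7,5](4) P2=[0,6,1,3,4,5](1)

Answer: 4 1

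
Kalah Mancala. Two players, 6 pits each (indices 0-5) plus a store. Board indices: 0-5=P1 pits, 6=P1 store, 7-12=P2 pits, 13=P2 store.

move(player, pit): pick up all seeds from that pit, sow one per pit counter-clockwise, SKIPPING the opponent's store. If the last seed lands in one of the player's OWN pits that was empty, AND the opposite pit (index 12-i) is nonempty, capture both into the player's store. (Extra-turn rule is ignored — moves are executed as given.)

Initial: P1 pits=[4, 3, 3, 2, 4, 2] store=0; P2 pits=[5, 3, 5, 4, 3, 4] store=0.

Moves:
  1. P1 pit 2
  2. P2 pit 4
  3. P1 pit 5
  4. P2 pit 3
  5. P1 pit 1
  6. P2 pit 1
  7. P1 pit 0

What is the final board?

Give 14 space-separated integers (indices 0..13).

Answer: 0 1 2 5 7 1 2 6 0 6 1 2 7 2

Derivation:
Move 1: P1 pit2 -> P1=[4,3,0,3,5,3](0) P2=[5,3,5,4,3,4](0)
Move 2: P2 pit4 -> P1=[5,3,0,3,5,3](0) P2=[5,3,5,4,0,5](1)
Move 3: P1 pit5 -> P1=[5,3,0,3,5,0](1) P2=[6,4,5,4,0,5](1)
Move 4: P2 pit3 -> P1=[6,3,0,3,5,0](1) P2=[6,4,5,0,1,6](2)
Move 5: P1 pit1 -> P1=[6,0,1,4,6,0](1) P2=[6,4,5,0,1,6](2)
Move 6: P2 pit1 -> P1=[6,0,1,4,6,0](1) P2=[6,0,6,1,2,7](2)
Move 7: P1 pit0 -> P1=[0,1,2,5,7,1](2) P2=[6,0,6,1,2,7](2)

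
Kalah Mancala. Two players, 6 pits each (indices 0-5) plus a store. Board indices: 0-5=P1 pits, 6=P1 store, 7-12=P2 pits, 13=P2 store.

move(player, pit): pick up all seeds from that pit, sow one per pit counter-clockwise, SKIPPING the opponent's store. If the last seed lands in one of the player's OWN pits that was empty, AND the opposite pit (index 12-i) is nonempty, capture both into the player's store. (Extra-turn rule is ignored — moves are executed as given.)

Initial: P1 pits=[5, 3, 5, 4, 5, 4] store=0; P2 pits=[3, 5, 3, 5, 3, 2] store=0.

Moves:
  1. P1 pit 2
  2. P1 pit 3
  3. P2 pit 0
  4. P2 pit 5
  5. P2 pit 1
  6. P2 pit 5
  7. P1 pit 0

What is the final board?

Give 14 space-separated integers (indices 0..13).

Move 1: P1 pit2 -> P1=[5,3,0,5,6,5](1) P2=[4,5,3,5,3,2](0)
Move 2: P1 pit3 -> P1=[5,3,0,0,7,6](2) P2=[5,6,3,5,3,2](0)
Move 3: P2 pit0 -> P1=[5,3,0,0,7,6](2) P2=[0,7,4,6,4,3](0)
Move 4: P2 pit5 -> P1=[6,4,0,0,7,6](2) P2=[0,7,4,6,4,0](1)
Move 5: P2 pit1 -> P1=[7,5,0,0,7,6](2) P2=[0,0,5,7,5,1](2)
Move 6: P2 pit5 -> P1=[7,5,0,0,7,6](2) P2=[0,0,5,7,5,0](3)
Move 7: P1 pit0 -> P1=[0,6,1,1,8,7](3) P2=[1,0,5,7,5,0](3)

Answer: 0 6 1 1 8 7 3 1 0 5 7 5 0 3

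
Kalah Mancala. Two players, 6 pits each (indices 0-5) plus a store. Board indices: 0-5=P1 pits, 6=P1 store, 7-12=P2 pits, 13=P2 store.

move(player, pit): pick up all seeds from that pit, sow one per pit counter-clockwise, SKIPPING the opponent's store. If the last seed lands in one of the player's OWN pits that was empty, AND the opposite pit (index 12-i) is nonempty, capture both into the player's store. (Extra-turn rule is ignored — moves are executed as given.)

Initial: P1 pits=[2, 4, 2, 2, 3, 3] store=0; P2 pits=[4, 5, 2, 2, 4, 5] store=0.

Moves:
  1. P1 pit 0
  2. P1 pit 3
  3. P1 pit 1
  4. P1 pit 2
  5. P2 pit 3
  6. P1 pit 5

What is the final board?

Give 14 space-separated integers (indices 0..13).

Move 1: P1 pit0 -> P1=[0,5,3,2,3,3](0) P2=[4,5,2,2,4,5](0)
Move 2: P1 pit3 -> P1=[0,5,3,0,4,4](0) P2=[4,5,2,2,4,5](0)
Move 3: P1 pit1 -> P1=[0,0,4,1,5,5](1) P2=[4,5,2,2,4,5](0)
Move 4: P1 pit2 -> P1=[0,0,0,2,6,6](2) P2=[4,5,2,2,4,5](0)
Move 5: P2 pit3 -> P1=[0,0,0,2,6,6](2) P2=[4,5,2,0,5,6](0)
Move 6: P1 pit5 -> P1=[0,0,0,2,6,0](3) P2=[5,6,3,1,6,6](0)

Answer: 0 0 0 2 6 0 3 5 6 3 1 6 6 0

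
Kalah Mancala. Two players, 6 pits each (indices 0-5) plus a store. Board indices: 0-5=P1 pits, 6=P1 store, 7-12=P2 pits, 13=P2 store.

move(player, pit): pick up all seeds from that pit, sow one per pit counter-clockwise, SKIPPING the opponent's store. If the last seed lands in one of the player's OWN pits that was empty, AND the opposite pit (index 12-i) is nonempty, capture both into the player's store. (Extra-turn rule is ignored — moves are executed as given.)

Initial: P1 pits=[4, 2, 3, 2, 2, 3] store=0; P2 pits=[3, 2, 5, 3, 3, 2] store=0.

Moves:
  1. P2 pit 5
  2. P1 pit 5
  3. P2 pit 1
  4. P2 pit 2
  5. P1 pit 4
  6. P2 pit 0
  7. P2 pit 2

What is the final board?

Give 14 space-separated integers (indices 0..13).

Answer: 6 3 3 2 0 1 2 0 1 0 7 6 1 2

Derivation:
Move 1: P2 pit5 -> P1=[5,2,3,2,2,3](0) P2=[3,2,5,3,3,0](1)
Move 2: P1 pit5 -> P1=[5,2,3,2,2,0](1) P2=[4,3,5,3,3,0](1)
Move 3: P2 pit1 -> P1=[5,2,3,2,2,0](1) P2=[4,0,6,4,4,0](1)
Move 4: P2 pit2 -> P1=[6,3,3,2,2,0](1) P2=[4,0,0,5,5,1](2)
Move 5: P1 pit4 -> P1=[6,3,3,2,0,1](2) P2=[4,0,0,5,5,1](2)
Move 6: P2 pit0 -> P1=[6,3,3,2,0,1](2) P2=[0,1,1,6,6,1](2)
Move 7: P2 pit2 -> P1=[6,3,3,2,0,1](2) P2=[0,1,0,7,6,1](2)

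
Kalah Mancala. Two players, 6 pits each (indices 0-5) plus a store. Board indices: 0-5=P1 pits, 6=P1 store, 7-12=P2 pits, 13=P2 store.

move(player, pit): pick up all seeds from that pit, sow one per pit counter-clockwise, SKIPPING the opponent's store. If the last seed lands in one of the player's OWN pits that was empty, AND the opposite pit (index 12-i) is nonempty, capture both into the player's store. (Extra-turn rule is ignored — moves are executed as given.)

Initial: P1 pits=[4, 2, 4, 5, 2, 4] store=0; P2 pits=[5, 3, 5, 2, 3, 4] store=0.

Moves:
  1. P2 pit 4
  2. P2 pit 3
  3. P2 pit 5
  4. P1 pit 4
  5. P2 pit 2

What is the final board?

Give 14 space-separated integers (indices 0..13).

Move 1: P2 pit4 -> P1=[5,2,4,5,2,4](0) P2=[5,3,5,2,0,5](1)
Move 2: P2 pit3 -> P1=[5,2,4,5,2,4](0) P2=[5,3,5,0,1,6](1)
Move 3: P2 pit5 -> P1=[6,3,5,6,3,4](0) P2=[5,3,5,0,1,0](2)
Move 4: P1 pit4 -> P1=[6,3,5,6,0,5](1) P2=[6,3,5,0,1,0](2)
Move 5: P2 pit2 -> P1=[7,3,5,6,0,5](1) P2=[6,3,0,1,2,1](3)

Answer: 7 3 5 6 0 5 1 6 3 0 1 2 1 3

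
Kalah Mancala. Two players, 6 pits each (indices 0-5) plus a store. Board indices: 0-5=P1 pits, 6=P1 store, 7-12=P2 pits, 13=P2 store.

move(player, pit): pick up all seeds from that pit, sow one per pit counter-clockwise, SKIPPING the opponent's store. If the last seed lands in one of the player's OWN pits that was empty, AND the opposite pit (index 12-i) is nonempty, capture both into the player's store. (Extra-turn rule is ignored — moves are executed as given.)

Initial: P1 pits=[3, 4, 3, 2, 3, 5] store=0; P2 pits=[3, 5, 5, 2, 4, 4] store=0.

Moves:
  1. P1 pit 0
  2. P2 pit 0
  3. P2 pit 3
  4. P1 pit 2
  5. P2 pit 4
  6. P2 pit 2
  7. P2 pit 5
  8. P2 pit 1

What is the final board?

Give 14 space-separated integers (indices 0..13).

Move 1: P1 pit0 -> P1=[0,5,4,3,3,5](0) P2=[3,5,5,2,4,4](0)
Move 2: P2 pit0 -> P1=[0,5,4,3,3,5](0) P2=[0,6,6,3,4,4](0)
Move 3: P2 pit3 -> P1=[0,5,4,3,3,5](0) P2=[0,6,6,0,5,5](1)
Move 4: P1 pit2 -> P1=[0,5,0,4,4,6](1) P2=[0,6,6,0,5,5](1)
Move 5: P2 pit4 -> P1=[1,6,1,4,4,6](1) P2=[0,6,6,0,0,6](2)
Move 6: P2 pit2 -> P1=[2,7,1,4,4,6](1) P2=[0,6,0,1,1,7](3)
Move 7: P2 pit5 -> P1=[3,8,2,5,5,7](1) P2=[0,6,0,1,1,0](4)
Move 8: P2 pit1 -> P1=[4,8,2,5,5,7](1) P2=[0,0,1,2,2,1](5)

Answer: 4 8 2 5 5 7 1 0 0 1 2 2 1 5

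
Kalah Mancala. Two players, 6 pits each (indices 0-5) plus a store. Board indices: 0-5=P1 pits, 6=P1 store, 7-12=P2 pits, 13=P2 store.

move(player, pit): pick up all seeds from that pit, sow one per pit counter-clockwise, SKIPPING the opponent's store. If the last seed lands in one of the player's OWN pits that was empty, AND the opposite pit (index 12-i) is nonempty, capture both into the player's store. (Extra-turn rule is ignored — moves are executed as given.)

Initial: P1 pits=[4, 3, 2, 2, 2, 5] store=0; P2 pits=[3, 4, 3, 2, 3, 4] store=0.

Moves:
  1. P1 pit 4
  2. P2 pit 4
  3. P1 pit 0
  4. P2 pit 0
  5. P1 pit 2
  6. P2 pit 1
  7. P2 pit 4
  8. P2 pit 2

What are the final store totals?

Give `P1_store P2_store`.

Answer: 1 3

Derivation:
Move 1: P1 pit4 -> P1=[4,3,2,2,0,6](1) P2=[3,4,3,2,3,4](0)
Move 2: P2 pit4 -> P1=[5,3,2,2,0,6](1) P2=[3,4,3,2,0,5](1)
Move 3: P1 pit0 -> P1=[0,4,3,3,1,7](1) P2=[3,4,3,2,0,5](1)
Move 4: P2 pit0 -> P1=[0,4,3,3,1,7](1) P2=[0,5,4,3,0,5](1)
Move 5: P1 pit2 -> P1=[0,4,0,4,2,8](1) P2=[0,5,4,3,0,5](1)
Move 6: P2 pit1 -> P1=[0,4,0,4,2,8](1) P2=[0,0,5,4,1,6](2)
Move 7: P2 pit4 -> P1=[0,4,0,4,2,8](1) P2=[0,0,5,4,0,7](2)
Move 8: P2 pit2 -> P1=[1,4,0,4,2,8](1) P2=[0,0,0,5,1,8](3)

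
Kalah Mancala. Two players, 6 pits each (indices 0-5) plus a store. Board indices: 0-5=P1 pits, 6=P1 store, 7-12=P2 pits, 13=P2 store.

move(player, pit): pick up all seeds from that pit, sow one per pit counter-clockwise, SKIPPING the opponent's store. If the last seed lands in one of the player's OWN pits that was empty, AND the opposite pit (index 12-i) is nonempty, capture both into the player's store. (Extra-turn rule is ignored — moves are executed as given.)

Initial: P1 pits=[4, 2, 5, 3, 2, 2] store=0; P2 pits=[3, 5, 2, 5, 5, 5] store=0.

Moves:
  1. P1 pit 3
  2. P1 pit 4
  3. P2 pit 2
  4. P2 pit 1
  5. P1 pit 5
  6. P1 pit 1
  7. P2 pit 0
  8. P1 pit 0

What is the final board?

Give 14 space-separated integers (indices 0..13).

Move 1: P1 pit3 -> P1=[4,2,5,0,3,3](1) P2=[3,5,2,5,5,5](0)
Move 2: P1 pit4 -> P1=[4,2,5,0,0,4](2) P2=[4,5,2,5,5,5](0)
Move 3: P2 pit2 -> P1=[4,2,5,0,0,4](2) P2=[4,5,0,6,6,5](0)
Move 4: P2 pit1 -> P1=[4,2,5,0,0,4](2) P2=[4,0,1,7,7,6](1)
Move 5: P1 pit5 -> P1=[4,2,5,0,0,0](3) P2=[5,1,2,7,7,6](1)
Move 6: P1 pit1 -> P1=[4,0,6,0,0,0](6) P2=[5,1,0,7,7,6](1)
Move 7: P2 pit0 -> P1=[4,0,6,0,0,0](6) P2=[0,2,1,8,8,7](1)
Move 8: P1 pit0 -> P1=[0,1,7,1,0,0](9) P2=[0,0,1,8,8,7](1)

Answer: 0 1 7 1 0 0 9 0 0 1 8 8 7 1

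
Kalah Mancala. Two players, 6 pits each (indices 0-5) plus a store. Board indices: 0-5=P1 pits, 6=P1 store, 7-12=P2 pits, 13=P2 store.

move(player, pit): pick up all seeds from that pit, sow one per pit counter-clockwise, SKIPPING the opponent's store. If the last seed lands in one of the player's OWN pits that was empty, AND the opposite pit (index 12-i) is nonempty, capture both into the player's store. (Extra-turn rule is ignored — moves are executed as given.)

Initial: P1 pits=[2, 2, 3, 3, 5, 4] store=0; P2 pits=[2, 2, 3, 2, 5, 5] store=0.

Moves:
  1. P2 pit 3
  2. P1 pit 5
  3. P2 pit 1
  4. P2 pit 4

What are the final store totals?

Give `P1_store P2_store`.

Move 1: P2 pit3 -> P1=[2,2,3,3,5,4](0) P2=[2,2,3,0,6,6](0)
Move 2: P1 pit5 -> P1=[2,2,3,3,5,0](1) P2=[3,3,4,0,6,6](0)
Move 3: P2 pit1 -> P1=[2,2,3,3,5,0](1) P2=[3,0,5,1,7,6](0)
Move 4: P2 pit4 -> P1=[3,3,4,4,6,0](1) P2=[3,0,5,1,0,7](1)

Answer: 1 1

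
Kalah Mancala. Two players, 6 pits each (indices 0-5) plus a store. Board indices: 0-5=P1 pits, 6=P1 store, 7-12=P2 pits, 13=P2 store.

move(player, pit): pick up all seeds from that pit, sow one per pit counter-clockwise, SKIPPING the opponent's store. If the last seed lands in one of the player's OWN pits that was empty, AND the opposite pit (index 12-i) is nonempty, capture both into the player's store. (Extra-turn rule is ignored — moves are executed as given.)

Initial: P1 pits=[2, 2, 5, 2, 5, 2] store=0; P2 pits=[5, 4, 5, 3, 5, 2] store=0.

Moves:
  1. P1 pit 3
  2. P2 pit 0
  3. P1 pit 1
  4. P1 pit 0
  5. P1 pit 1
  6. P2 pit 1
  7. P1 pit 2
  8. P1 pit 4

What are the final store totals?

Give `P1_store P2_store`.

Move 1: P1 pit3 -> P1=[2,2,5,0,6,3](0) P2=[5,4,5,3,5,2](0)
Move 2: P2 pit0 -> P1=[2,2,5,0,6,3](0) P2=[0,5,6,4,6,3](0)
Move 3: P1 pit1 -> P1=[2,0,6,0,6,3](7) P2=[0,5,0,4,6,3](0)
Move 4: P1 pit0 -> P1=[0,1,7,0,6,3](7) P2=[0,5,0,4,6,3](0)
Move 5: P1 pit1 -> P1=[0,0,8,0,6,3](7) P2=[0,5,0,4,6,3](0)
Move 6: P2 pit1 -> P1=[0,0,8,0,6,3](7) P2=[0,0,1,5,7,4](1)
Move 7: P1 pit2 -> P1=[0,0,0,1,7,4](8) P2=[1,1,2,6,7,4](1)
Move 8: P1 pit4 -> P1=[0,0,0,1,0,5](9) P2=[2,2,3,7,8,4](1)

Answer: 9 1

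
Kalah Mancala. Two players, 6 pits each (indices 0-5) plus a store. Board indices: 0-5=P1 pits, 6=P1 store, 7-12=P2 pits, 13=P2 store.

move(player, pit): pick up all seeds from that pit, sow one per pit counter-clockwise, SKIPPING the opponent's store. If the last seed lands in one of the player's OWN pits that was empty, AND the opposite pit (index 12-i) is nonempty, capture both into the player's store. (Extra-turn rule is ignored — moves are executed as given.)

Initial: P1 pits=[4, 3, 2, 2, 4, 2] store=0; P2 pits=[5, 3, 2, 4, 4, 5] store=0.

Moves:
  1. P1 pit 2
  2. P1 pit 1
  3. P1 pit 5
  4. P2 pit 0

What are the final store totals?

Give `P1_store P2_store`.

Move 1: P1 pit2 -> P1=[4,3,0,3,5,2](0) P2=[5,3,2,4,4,5](0)
Move 2: P1 pit1 -> P1=[4,0,1,4,6,2](0) P2=[5,3,2,4,4,5](0)
Move 3: P1 pit5 -> P1=[4,0,1,4,6,0](1) P2=[6,3,2,4,4,5](0)
Move 4: P2 pit0 -> P1=[4,0,1,4,6,0](1) P2=[0,4,3,5,5,6](1)

Answer: 1 1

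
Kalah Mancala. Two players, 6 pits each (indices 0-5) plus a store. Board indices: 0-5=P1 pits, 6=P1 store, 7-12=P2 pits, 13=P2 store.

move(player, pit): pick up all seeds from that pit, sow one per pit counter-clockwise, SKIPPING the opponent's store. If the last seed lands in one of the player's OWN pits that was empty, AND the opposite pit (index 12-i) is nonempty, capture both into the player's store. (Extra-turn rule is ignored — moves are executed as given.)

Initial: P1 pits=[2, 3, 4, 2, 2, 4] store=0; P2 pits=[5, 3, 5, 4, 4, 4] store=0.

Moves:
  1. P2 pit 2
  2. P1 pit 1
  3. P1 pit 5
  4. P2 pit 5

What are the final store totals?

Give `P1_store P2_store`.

Answer: 1 2

Derivation:
Move 1: P2 pit2 -> P1=[3,3,4,2,2,4](0) P2=[5,3,0,5,5,5](1)
Move 2: P1 pit1 -> P1=[3,0,5,3,3,4](0) P2=[5,3,0,5,5,5](1)
Move 3: P1 pit5 -> P1=[3,0,5,3,3,0](1) P2=[6,4,1,5,5,5](1)
Move 4: P2 pit5 -> P1=[4,1,6,4,3,0](1) P2=[6,4,1,5,5,0](2)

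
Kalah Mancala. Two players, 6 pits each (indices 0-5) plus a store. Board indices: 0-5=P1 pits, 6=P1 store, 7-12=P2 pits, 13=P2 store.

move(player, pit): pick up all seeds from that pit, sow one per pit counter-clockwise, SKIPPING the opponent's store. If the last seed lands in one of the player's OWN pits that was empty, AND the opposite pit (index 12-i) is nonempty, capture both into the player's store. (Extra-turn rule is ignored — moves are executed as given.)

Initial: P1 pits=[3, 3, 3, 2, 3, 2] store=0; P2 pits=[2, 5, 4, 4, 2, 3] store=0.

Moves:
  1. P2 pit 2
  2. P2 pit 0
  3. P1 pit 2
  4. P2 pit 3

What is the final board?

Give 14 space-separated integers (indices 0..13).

Answer: 4 4 0 1 4 3 0 0 6 0 0 4 5 5

Derivation:
Move 1: P2 pit2 -> P1=[3,3,3,2,3,2](0) P2=[2,5,0,5,3,4](1)
Move 2: P2 pit0 -> P1=[3,3,3,0,3,2](0) P2=[0,6,0,5,3,4](4)
Move 3: P1 pit2 -> P1=[3,3,0,1,4,3](0) P2=[0,6,0,5,3,4](4)
Move 4: P2 pit3 -> P1=[4,4,0,1,4,3](0) P2=[0,6,0,0,4,5](5)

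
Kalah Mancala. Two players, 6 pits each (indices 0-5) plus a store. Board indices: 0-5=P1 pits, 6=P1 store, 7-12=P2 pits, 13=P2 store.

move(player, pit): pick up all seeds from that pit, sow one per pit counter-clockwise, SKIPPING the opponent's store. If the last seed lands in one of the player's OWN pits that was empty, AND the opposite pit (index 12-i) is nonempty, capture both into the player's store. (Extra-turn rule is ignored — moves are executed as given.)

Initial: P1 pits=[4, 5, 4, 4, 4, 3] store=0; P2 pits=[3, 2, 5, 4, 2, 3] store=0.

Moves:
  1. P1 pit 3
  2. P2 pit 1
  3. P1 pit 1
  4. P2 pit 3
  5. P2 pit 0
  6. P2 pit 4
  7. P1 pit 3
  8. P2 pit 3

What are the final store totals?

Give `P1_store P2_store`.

Answer: 2 5

Derivation:
Move 1: P1 pit3 -> P1=[4,5,4,0,5,4](1) P2=[4,2,5,4,2,3](0)
Move 2: P2 pit1 -> P1=[4,5,4,0,5,4](1) P2=[4,0,6,5,2,3](0)
Move 3: P1 pit1 -> P1=[4,0,5,1,6,5](2) P2=[4,0,6,5,2,3](0)
Move 4: P2 pit3 -> P1=[5,1,5,1,6,5](2) P2=[4,0,6,0,3,4](1)
Move 5: P2 pit0 -> P1=[5,1,5,1,6,5](2) P2=[0,1,7,1,4,4](1)
Move 6: P2 pit4 -> P1=[6,2,5,1,6,5](2) P2=[0,1,7,1,0,5](2)
Move 7: P1 pit3 -> P1=[6,2,5,0,7,5](2) P2=[0,1,7,1,0,5](2)
Move 8: P2 pit3 -> P1=[6,0,5,0,7,5](2) P2=[0,1,7,0,0,5](5)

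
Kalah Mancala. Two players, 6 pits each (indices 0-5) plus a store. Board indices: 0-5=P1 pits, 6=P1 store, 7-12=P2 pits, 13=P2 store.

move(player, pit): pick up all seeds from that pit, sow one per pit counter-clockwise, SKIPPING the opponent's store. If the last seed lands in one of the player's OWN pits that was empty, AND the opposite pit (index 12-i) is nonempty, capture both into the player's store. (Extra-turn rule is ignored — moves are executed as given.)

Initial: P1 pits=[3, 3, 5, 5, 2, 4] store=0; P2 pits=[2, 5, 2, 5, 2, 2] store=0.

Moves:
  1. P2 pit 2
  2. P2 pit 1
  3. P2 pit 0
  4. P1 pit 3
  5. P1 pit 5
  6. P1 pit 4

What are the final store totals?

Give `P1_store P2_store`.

Answer: 3 1

Derivation:
Move 1: P2 pit2 -> P1=[3,3,5,5,2,4](0) P2=[2,5,0,6,3,2](0)
Move 2: P2 pit1 -> P1=[3,3,5,5,2,4](0) P2=[2,0,1,7,4,3](1)
Move 3: P2 pit0 -> P1=[3,3,5,5,2,4](0) P2=[0,1,2,7,4,3](1)
Move 4: P1 pit3 -> P1=[3,3,5,0,3,5](1) P2=[1,2,2,7,4,3](1)
Move 5: P1 pit5 -> P1=[3,3,5,0,3,0](2) P2=[2,3,3,8,4,3](1)
Move 6: P1 pit4 -> P1=[3,3,5,0,0,1](3) P2=[3,3,3,8,4,3](1)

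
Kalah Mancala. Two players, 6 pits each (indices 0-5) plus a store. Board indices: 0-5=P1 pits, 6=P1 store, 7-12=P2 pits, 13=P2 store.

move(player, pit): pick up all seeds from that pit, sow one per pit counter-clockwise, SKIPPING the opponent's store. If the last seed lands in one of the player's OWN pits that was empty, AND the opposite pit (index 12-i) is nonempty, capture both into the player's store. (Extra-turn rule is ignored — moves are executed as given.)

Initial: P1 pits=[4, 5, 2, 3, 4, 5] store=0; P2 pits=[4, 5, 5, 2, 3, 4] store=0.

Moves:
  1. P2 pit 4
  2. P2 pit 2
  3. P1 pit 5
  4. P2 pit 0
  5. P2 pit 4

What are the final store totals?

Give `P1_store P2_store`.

Answer: 1 3

Derivation:
Move 1: P2 pit4 -> P1=[5,5,2,3,4,5](0) P2=[4,5,5,2,0,5](1)
Move 2: P2 pit2 -> P1=[6,5,2,3,4,5](0) P2=[4,5,0,3,1,6](2)
Move 3: P1 pit5 -> P1=[6,5,2,3,4,0](1) P2=[5,6,1,4,1,6](2)
Move 4: P2 pit0 -> P1=[6,5,2,3,4,0](1) P2=[0,7,2,5,2,7](2)
Move 5: P2 pit4 -> P1=[6,5,2,3,4,0](1) P2=[0,7,2,5,0,8](3)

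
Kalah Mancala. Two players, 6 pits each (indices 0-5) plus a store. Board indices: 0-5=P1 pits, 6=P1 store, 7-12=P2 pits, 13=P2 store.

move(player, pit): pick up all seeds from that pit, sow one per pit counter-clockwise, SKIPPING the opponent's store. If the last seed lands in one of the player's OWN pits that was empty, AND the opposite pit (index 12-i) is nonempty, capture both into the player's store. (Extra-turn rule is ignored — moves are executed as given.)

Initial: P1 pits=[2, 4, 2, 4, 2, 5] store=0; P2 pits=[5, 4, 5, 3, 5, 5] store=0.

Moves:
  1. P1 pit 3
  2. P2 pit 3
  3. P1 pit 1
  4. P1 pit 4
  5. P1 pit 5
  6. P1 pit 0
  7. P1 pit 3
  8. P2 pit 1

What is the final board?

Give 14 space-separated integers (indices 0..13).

Move 1: P1 pit3 -> P1=[2,4,2,0,3,6](1) P2=[6,4,5,3,5,5](0)
Move 2: P2 pit3 -> P1=[2,4,2,0,3,6](1) P2=[6,4,5,0,6,6](1)
Move 3: P1 pit1 -> P1=[2,0,3,1,4,7](1) P2=[6,4,5,0,6,6](1)
Move 4: P1 pit4 -> P1=[2,0,3,1,0,8](2) P2=[7,5,5,0,6,6](1)
Move 5: P1 pit5 -> P1=[3,0,3,1,0,0](3) P2=[8,6,6,1,7,7](1)
Move 6: P1 pit0 -> P1=[0,1,4,2,0,0](3) P2=[8,6,6,1,7,7](1)
Move 7: P1 pit3 -> P1=[0,1,4,0,1,0](12) P2=[0,6,6,1,7,7](1)
Move 8: P2 pit1 -> P1=[1,1,4,0,1,0](12) P2=[0,0,7,2,8,8](2)

Answer: 1 1 4 0 1 0 12 0 0 7 2 8 8 2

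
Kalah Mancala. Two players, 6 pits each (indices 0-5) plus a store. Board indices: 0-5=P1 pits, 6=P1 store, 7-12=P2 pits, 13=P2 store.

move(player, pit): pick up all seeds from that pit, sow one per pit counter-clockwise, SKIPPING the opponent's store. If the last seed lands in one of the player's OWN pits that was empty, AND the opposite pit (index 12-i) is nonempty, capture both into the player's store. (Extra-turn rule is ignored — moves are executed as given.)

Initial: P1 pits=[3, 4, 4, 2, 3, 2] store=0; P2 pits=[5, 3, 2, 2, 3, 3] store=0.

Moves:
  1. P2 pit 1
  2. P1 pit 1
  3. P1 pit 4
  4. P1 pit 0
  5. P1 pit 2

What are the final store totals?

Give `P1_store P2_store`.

Answer: 2 0

Derivation:
Move 1: P2 pit1 -> P1=[3,4,4,2,3,2](0) P2=[5,0,3,3,4,3](0)
Move 2: P1 pit1 -> P1=[3,0,5,3,4,3](0) P2=[5,0,3,3,4,3](0)
Move 3: P1 pit4 -> P1=[3,0,5,3,0,4](1) P2=[6,1,3,3,4,3](0)
Move 4: P1 pit0 -> P1=[0,1,6,4,0,4](1) P2=[6,1,3,3,4,3](0)
Move 5: P1 pit2 -> P1=[0,1,0,5,1,5](2) P2=[7,2,3,3,4,3](0)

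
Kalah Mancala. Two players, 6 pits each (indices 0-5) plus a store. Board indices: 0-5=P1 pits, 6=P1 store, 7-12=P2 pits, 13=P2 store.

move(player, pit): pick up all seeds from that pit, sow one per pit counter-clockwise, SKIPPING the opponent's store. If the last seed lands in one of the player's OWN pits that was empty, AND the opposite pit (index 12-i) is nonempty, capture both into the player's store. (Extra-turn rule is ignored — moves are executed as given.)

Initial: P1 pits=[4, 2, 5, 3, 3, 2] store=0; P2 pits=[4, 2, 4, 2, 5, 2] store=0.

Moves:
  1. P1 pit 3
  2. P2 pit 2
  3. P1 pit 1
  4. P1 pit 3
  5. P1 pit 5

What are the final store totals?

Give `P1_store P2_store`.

Move 1: P1 pit3 -> P1=[4,2,5,0,4,3](1) P2=[4,2,4,2,5,2](0)
Move 2: P2 pit2 -> P1=[4,2,5,0,4,3](1) P2=[4,2,0,3,6,3](1)
Move 3: P1 pit1 -> P1=[4,0,6,1,4,3](1) P2=[4,2,0,3,6,3](1)
Move 4: P1 pit3 -> P1=[4,0,6,0,5,3](1) P2=[4,2,0,3,6,3](1)
Move 5: P1 pit5 -> P1=[4,0,6,0,5,0](2) P2=[5,3,0,3,6,3](1)

Answer: 2 1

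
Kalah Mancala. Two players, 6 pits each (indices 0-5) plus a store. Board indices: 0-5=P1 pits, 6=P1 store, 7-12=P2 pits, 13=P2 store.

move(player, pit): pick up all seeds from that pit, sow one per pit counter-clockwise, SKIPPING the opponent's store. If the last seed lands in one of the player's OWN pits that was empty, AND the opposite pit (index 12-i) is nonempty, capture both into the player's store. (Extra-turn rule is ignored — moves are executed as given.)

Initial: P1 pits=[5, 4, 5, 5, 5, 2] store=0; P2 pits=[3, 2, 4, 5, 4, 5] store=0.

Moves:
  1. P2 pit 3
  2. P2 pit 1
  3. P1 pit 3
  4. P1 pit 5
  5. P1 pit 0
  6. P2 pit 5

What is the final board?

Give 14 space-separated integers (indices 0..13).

Move 1: P2 pit3 -> P1=[6,5,5,5,5,2](0) P2=[3,2,4,0,5,6](1)
Move 2: P2 pit1 -> P1=[6,5,0,5,5,2](0) P2=[3,0,5,0,5,6](7)
Move 3: P1 pit3 -> P1=[6,5,0,0,6,3](1) P2=[4,1,5,0,5,6](7)
Move 4: P1 pit5 -> P1=[6,5,0,0,6,0](2) P2=[5,2,5,0,5,6](7)
Move 5: P1 pit0 -> P1=[0,6,1,1,7,1](3) P2=[5,2,5,0,5,6](7)
Move 6: P2 pit5 -> P1=[1,7,2,2,8,1](3) P2=[5,2,5,0,5,0](8)

Answer: 1 7 2 2 8 1 3 5 2 5 0 5 0 8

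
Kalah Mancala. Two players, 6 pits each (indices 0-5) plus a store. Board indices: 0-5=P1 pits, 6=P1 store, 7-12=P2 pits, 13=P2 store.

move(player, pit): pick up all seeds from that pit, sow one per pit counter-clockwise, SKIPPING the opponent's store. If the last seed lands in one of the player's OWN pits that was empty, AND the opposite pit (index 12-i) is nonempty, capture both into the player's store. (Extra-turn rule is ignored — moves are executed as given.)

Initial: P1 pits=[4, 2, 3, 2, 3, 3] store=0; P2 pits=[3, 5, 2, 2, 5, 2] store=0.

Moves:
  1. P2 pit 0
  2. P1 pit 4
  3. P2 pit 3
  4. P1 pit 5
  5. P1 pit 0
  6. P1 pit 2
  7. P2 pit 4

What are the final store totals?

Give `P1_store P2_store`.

Move 1: P2 pit0 -> P1=[4,2,3,2,3,3](0) P2=[0,6,3,3,5,2](0)
Move 2: P1 pit4 -> P1=[4,2,3,2,0,4](1) P2=[1,6,3,3,5,2](0)
Move 3: P2 pit3 -> P1=[4,2,3,2,0,4](1) P2=[1,6,3,0,6,3](1)
Move 4: P1 pit5 -> P1=[4,2,3,2,0,0](2) P2=[2,7,4,0,6,3](1)
Move 5: P1 pit0 -> P1=[0,3,4,3,0,0](10) P2=[2,0,4,0,6,3](1)
Move 6: P1 pit2 -> P1=[0,3,0,4,1,1](11) P2=[2,0,4,0,6,3](1)
Move 7: P2 pit4 -> P1=[1,4,1,5,1,1](11) P2=[2,0,4,0,0,4](2)

Answer: 11 2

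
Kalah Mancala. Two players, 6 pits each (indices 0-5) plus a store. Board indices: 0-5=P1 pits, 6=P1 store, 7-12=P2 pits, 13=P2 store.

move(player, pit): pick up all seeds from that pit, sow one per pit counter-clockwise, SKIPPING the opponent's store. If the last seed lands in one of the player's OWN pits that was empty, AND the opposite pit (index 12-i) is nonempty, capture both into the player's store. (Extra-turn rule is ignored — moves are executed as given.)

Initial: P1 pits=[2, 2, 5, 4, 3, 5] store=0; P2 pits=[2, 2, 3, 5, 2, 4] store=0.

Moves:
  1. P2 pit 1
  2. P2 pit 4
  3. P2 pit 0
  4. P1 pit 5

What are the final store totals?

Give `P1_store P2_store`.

Move 1: P2 pit1 -> P1=[2,2,5,4,3,5](0) P2=[2,0,4,6,2,4](0)
Move 2: P2 pit4 -> P1=[2,2,5,4,3,5](0) P2=[2,0,4,6,0,5](1)
Move 3: P2 pit0 -> P1=[2,2,5,4,3,5](0) P2=[0,1,5,6,0,5](1)
Move 4: P1 pit5 -> P1=[2,2,5,4,3,0](1) P2=[1,2,6,7,0,5](1)

Answer: 1 1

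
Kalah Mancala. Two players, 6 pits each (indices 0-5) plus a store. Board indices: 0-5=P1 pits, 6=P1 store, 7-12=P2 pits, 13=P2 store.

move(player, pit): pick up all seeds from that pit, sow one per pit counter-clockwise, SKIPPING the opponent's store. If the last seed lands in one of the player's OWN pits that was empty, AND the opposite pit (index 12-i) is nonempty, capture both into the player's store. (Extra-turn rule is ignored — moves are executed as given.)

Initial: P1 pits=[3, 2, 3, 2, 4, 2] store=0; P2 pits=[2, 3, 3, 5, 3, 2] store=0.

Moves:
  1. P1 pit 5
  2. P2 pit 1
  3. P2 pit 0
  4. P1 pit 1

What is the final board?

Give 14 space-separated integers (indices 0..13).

Move 1: P1 pit5 -> P1=[3,2,3,2,4,0](1) P2=[3,3,3,5,3,2](0)
Move 2: P2 pit1 -> P1=[3,2,3,2,4,0](1) P2=[3,0,4,6,4,2](0)
Move 3: P2 pit0 -> P1=[3,2,3,2,4,0](1) P2=[0,1,5,7,4,2](0)
Move 4: P1 pit1 -> P1=[3,0,4,3,4,0](1) P2=[0,1,5,7,4,2](0)

Answer: 3 0 4 3 4 0 1 0 1 5 7 4 2 0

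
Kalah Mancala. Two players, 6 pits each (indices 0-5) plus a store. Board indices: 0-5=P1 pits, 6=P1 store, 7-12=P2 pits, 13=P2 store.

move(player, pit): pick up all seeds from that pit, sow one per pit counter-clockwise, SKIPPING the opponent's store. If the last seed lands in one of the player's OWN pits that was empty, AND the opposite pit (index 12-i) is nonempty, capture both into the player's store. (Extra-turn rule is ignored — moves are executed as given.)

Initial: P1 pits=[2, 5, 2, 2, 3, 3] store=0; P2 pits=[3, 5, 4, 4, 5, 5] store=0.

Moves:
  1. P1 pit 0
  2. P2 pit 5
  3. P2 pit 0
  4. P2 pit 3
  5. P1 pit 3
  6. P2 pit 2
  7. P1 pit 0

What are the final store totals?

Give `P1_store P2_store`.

Move 1: P1 pit0 -> P1=[0,6,3,2,3,3](0) P2=[3,5,4,4,5,5](0)
Move 2: P2 pit5 -> P1=[1,7,4,3,3,3](0) P2=[3,5,4,4,5,0](1)
Move 3: P2 pit0 -> P1=[1,7,4,3,3,3](0) P2=[0,6,5,5,5,0](1)
Move 4: P2 pit3 -> P1=[2,8,4,3,3,3](0) P2=[0,6,5,0,6,1](2)
Move 5: P1 pit3 -> P1=[2,8,4,0,4,4](1) P2=[0,6,5,0,6,1](2)
Move 6: P2 pit2 -> P1=[3,8,4,0,4,4](1) P2=[0,6,0,1,7,2](3)
Move 7: P1 pit0 -> P1=[0,9,5,1,4,4](1) P2=[0,6,0,1,7,2](3)

Answer: 1 3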